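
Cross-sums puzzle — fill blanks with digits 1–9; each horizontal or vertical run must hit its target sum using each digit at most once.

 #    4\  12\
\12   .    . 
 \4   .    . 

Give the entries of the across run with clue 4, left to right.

1 3

4 in 2 cells must be {1,3}.
The 12 across and the 4 down share only 3, so R1C1 = 3.
R1C2 = 12 − 3 = 9 completes the 12 across.
R2C1 = 4 − 3 = 1 completes the 4 down.
R2C2 = 4 − 1 = 3 completes the 4 across.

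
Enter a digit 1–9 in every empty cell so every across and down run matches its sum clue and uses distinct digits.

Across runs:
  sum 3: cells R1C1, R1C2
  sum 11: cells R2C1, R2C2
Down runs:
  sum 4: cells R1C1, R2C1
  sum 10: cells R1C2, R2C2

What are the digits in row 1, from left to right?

3 in 2 cells must be {1,2}; 4 in 2 cells must be {1,3}.
The 3 across and the 4 down share only 1, so R1C1 = 1.
R1C2 = 3 − 1 = 2 completes the 3 across.
R2C1 = 4 − 1 = 3 completes the 4 down.
R2C2 = 11 − 3 = 8 completes the 11 across.

1 2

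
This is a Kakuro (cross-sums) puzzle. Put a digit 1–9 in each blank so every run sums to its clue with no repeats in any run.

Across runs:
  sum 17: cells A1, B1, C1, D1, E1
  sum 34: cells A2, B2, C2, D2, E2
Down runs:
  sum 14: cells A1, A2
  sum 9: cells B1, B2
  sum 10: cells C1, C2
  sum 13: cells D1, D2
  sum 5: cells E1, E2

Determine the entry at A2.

34 in 5 cells must be {4,6,7,8,9}.
Only 4 fits E2 under both its across sum 34 and down sum 5.
E1 = 5 − 4 = 1 completes the 5 down.
Nothing is forced directly, so branch on A1, whose candidates are 5 or 6. If A1 = 6: that forces D1 = 5, A2 = 8, after which D2 would have to be in {6,7,9} for the 34 across but in {8} for the 13 down — contradiction. So A1 = 5.
D1 = 6: the only remaining digit allowed by both the 17 across and the 13 down.
A2 = 14 − 5 = 9 completes the 14 down.

9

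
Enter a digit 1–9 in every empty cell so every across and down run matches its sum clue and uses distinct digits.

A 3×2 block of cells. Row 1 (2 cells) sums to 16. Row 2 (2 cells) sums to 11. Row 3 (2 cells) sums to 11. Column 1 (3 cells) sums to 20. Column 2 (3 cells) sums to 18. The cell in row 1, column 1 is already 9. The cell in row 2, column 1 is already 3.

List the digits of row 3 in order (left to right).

16 in 2 cells must be {7,9}.
(1,2) = 16 − 9 = 7 completes the 16 across.
(2,2) = 11 − 3 = 8 completes the 11 across.
(3,1) = 20 − 12 = 8 completes the 20 down.
(3,2) = 11 − 8 = 3 completes the 11 across.

8, 3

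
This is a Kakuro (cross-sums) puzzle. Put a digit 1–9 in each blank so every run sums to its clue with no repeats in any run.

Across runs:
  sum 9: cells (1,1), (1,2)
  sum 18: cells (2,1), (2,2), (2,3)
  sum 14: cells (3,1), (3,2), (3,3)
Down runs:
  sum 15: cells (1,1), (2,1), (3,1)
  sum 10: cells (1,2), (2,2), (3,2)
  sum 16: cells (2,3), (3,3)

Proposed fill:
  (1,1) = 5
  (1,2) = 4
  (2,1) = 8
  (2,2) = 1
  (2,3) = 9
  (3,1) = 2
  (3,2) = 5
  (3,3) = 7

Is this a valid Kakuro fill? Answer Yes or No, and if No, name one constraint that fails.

Across: 5+4=9; 8+1+9=18; 2+5+7=14. Down: 5+8+2=15; 4+1+5=10; 9+7=16. No digit repeats within any run.

Yes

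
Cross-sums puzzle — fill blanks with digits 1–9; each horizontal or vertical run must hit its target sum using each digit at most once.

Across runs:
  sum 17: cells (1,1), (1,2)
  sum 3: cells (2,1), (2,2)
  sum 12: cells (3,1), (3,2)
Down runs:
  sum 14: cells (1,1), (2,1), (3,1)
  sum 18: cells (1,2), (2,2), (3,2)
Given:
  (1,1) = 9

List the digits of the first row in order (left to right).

9 8

17 in 2 cells must be {8,9}; 3 in 2 cells must be {1,2}.
(1,2) = 17 − 9 = 8 completes the 17 across.
Given what's placed, (2,2) must be 1 to fit the 3 across and 18 down.
(3,2) = 18 − 9 = 9 completes the 18 down.
(2,1) = 3 − 1 = 2 completes the 3 across.
(3,1) = 12 − 9 = 3 completes the 12 across.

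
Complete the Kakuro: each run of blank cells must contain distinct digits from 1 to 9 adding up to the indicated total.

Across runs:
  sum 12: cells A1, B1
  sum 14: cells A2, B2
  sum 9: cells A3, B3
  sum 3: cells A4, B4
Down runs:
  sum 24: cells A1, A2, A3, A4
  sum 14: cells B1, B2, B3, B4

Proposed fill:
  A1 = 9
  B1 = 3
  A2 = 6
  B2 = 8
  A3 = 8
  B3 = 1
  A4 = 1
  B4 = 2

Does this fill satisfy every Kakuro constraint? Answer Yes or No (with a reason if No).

Yes

Across: 9+3=12; 6+8=14; 8+1=9; 1+2=3. Down: 9+6+8+1=24; 3+8+1+2=14. No digit repeats within any run.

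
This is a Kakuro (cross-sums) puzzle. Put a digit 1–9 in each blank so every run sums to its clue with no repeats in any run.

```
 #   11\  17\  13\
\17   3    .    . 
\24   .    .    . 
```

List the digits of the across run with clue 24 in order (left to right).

8, 9, 7

24 in 3 cells must be {7,8,9}; 17 in 2 cells must be {8,9}.
R2C1 = 11 − 3 = 8 completes the 11 down.
R2C2 = 9: the only remaining digit allowed by both the 24 across and the 17 down.
R2C3 = 24 − 17 = 7 completes the 24 across.
R1C2 = 17 − 9 = 8 completes the 17 down.
R1C3 = 17 − 11 = 6 completes the 17 across.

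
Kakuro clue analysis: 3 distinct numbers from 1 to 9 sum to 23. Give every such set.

{6,8,9}

3 distinct digits from 1–9 sum between 6 and 24.
Only one set works: {6,8,9}.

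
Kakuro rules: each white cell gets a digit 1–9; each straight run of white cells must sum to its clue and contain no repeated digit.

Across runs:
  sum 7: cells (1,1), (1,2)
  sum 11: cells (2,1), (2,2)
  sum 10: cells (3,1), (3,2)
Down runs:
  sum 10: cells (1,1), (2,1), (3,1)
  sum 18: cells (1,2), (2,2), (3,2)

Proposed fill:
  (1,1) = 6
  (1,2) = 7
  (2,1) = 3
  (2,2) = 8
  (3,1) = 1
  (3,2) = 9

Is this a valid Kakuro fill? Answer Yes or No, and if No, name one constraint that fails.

No — the down run (1,2)–(3,2) sums to 24, not 18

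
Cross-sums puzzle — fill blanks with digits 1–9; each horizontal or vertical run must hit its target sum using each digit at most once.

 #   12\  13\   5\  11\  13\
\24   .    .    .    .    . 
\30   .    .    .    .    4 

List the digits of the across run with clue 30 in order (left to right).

8 7 2 9 4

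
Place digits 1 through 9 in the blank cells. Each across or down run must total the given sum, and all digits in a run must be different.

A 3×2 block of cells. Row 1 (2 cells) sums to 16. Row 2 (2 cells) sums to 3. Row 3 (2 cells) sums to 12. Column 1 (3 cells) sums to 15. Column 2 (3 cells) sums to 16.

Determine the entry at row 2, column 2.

1

16 in 2 cells must be {7,9}; 3 in 2 cells must be {1,2}.
Nothing is forced directly, so branch on (2,1), whose candidates are 1 or 2. If (2,1) = 1: that forces (1,1) = 9, (1,2) = 7, after which (2,2) would have to be in {2} for the 3 across but in {1,3,4,5,6,8} for the 16 down — contradiction. So (2,1) = 2.
(2,2) = 3 − 2 = 1 completes the 3 across.
Nothing is forced directly, so branch on (1,1), whose candidates are 7 or 9. If (1,1) = 7: that forces (1,2) = 9, after which (3,1) would have to be in {3,4,5,7,8,9} for the 12 across but in {6} for the 15 down — contradiction. So (1,1) = 9.
(1,2) = 16 − 9 = 7 completes the 16 across.
(3,1) = 15 − 11 = 4 completes the 15 down.
(3,2) = 12 − 4 = 8 completes the 12 across.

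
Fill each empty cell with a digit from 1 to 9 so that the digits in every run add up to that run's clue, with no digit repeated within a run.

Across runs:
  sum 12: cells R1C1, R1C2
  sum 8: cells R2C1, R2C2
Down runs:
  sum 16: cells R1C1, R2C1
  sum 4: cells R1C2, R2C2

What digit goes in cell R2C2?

16 in 2 cells must be {7,9}; 4 in 2 cells must be {1,3}.
The 12 across and the 4 down share only 3, so R1C2 = 3.
The 8 across and the 16 down share only 7, so R2C1 = 7.
R2C2 = 8 − 7 = 1 completes the 8 across.
R1C1 = 12 − 3 = 9 completes the 12 across.

1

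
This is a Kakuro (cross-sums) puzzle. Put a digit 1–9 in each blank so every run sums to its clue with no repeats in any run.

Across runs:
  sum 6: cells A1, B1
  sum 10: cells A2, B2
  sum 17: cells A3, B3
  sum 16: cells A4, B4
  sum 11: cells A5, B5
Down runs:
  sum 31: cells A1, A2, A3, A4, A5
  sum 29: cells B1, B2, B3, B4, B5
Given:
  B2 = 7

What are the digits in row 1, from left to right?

4 2

17 in 2 cells must be {8,9}; 16 in 2 cells must be {7,9}.
A2 = 10 − 7 = 3 completes the 10 across.
Given what's placed, B4 must be 9 to fit the 16 across and 29 down.
Given what's placed, B3 must be 8 to fit the 17 across and 29 down.
A4 = 16 − 9 = 7 completes the 16 across.
Given what's placed, A1 must be 4 to fit the 6 across and 31 down.
B1 = 6 − 4 = 2 completes the 6 across.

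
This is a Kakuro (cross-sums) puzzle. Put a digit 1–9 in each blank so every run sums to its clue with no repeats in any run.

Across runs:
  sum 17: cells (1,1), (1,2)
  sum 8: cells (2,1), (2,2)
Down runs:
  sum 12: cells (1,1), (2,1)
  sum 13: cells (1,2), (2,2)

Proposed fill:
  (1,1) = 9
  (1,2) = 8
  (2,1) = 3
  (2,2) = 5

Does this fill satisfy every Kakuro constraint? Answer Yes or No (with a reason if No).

Yes

Across: 9+8=17; 3+5=8. Down: 9+3=12; 8+5=13. No digit repeats within any run.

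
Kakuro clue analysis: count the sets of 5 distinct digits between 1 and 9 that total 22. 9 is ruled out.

6

5 distinct digits from 1–9 sum between 15 and 35.
Dropping sets that contain 9.
Enumerating: {1,2,4,7,8}, {1,2,5,6,8}, {1,3,4,6,8}, {1,3,5,6,7}, {2,3,4,5,8}, {2,3,4,6,7}.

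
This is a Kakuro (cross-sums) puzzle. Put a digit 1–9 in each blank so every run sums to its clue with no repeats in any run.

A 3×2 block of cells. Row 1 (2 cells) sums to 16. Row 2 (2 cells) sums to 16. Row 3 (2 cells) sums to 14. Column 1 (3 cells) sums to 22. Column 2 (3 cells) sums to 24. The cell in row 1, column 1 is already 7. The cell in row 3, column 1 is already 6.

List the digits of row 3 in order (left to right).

6, 8

16 in 2 cells must be {7,9}; 24 in 3 cells must be {7,8,9}.
(1,2) = 16 − 7 = 9 completes the 16 across.
(2,1) = 22 − 13 = 9 completes the 22 down.
(2,2) = 16 − 9 = 7 completes the 16 across.
(3,2) = 14 − 6 = 8 completes the 14 across.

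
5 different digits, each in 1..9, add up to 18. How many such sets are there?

3

5 distinct digits from 1–9 sum between 15 and 35.
Enumerating: {1,2,3,4,8}, {1,2,3,5,7}, {1,2,4,5,6}.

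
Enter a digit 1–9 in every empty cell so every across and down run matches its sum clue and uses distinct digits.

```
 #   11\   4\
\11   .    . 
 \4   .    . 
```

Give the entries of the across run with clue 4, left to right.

3, 1

4 in 2 cells must be {1,3}.
The 11 across and the 4 down share only 3, so R1C2 = 3.
The 4 across and the 11 down share only 3, so R2C1 = 3.
R2C2 = 4 − 3 = 1 completes the 4 across.
R1C1 = 11 − 3 = 8 completes the 11 across.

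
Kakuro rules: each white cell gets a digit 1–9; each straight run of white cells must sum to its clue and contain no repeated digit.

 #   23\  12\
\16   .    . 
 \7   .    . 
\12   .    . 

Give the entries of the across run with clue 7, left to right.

6, 1

16 in 2 cells must be {7,9}; 23 in 3 cells must be {6,8,9}.
The 16 across and the 23 down share only 9, so R1C1 = 9.
R1C2 = 16 − 9 = 7 completes the 16 across.
Given what's placed, R2C1 must be 6 to fit the 7 across and 23 down.
R2C2 = 7 − 6 = 1 completes the 7 across.
R3C1 = 23 − 15 = 8 completes the 23 down.
R3C2 = 12 − 8 = 4 completes the 12 across.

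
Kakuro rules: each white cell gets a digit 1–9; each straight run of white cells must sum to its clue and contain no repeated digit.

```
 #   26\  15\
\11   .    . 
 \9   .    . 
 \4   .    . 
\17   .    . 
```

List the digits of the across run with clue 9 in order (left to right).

4 in 2 cells must be {1,3}; 17 in 2 cells must be {8,9}.
Only 3 fits R3C1 under both its across sum 4 and down sum 26.
R3C2 = 4 − 3 = 1 completes the 4 across.
Nothing is forced directly, so branch on R2C1, whose candidates are 6 or 8. If R2C1 = 8: then R2C2 would have to be in {1} for the 9 across but in {2,3,4,5,6,7,8,9} for the 15 down — contradiction. So R2C1 = 6.
R2C2 = 9 − 6 = 3 completes the 9 across.

6, 3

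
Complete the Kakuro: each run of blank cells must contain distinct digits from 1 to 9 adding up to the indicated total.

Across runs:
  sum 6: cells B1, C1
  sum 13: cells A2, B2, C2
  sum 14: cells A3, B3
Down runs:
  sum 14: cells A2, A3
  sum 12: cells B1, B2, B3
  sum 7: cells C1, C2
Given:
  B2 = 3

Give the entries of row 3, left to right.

6, 8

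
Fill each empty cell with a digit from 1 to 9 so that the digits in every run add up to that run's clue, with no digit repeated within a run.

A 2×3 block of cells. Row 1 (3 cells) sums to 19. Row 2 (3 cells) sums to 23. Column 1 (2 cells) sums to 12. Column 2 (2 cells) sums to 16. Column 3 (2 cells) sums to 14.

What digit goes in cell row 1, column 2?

7

23 in 3 cells must be {6,8,9}; 16 in 2 cells must be {7,9}.
The 23 across and the 16 down share only 9, so (2,2) = 9.
(1,2) = 16 − 9 = 7 completes the 16 down.
Given what's placed, (2,1) must be 8 to fit the 23 across and 12 down.
(2,3) = 23 − 17 = 6 completes the 23 across.
(1,1) = 12 − 8 = 4 completes the 12 down.
(1,3) = 19 − 11 = 8 completes the 19 across.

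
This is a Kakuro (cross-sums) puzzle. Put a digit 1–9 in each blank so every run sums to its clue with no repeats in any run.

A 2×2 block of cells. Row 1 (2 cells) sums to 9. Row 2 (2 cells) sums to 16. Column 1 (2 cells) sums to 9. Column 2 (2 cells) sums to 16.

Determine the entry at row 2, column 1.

16 in 2 cells must be {7,9}.
The 9 across and the 16 down share only 7, so (1,2) = 7.
The 16 across and the 9 down share only 7, so (2,1) = 7.
(2,2) = 16 − 7 = 9 completes the 16 across.
(1,1) = 9 − 7 = 2 completes the 9 across.

7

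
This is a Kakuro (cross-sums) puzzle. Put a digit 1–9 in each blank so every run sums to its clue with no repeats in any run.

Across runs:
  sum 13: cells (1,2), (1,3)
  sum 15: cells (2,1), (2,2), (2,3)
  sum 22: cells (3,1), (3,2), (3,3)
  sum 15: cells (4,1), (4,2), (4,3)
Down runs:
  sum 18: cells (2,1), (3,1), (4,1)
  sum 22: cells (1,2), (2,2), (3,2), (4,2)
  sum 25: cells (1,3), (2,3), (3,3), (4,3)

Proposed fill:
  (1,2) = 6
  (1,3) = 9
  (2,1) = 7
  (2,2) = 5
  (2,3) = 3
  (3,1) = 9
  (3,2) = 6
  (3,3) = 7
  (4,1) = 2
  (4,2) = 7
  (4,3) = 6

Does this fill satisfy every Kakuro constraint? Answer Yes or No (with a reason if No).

No — the across run (1,2)–(1,3) sums to 15, not 13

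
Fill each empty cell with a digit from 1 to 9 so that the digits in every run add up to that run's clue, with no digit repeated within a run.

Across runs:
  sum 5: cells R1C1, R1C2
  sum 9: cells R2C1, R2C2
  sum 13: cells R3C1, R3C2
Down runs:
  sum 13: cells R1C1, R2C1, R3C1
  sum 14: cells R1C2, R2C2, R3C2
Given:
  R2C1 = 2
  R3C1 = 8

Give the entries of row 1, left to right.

3, 2

R1C1 = 13 − 10 = 3 completes the 13 down.
R1C2 = 5 − 3 = 2 completes the 5 across.
R2C2 = 9 − 2 = 7 completes the 9 across.
R3C2 = 13 − 8 = 5 completes the 13 across.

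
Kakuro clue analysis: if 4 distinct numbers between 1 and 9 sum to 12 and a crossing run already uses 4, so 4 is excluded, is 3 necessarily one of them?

Yes

The only way to make 12 from 4 distinct digits under that restriction is {1,2,3,6}, which contains 3.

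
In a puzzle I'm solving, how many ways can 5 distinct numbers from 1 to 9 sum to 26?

11

5 distinct digits from 1–9 sum between 15 and 35.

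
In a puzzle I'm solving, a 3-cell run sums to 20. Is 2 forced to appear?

Counterexample: {3,8,9} sums to 20 without using 2.

No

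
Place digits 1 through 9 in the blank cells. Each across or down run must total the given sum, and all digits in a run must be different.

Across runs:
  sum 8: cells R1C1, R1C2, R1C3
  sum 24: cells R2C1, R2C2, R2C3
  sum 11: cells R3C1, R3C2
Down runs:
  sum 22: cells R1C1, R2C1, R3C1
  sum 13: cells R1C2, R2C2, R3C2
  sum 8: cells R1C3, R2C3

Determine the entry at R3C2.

24 in 3 cells must be {7,8,9}.
Only 5 fits R1C1 under both its across sum 8 and down sum 22.
The 24 across and the 8 down share only 7, so R2C3 = 7.
R1C3 = 8 − 7 = 1 completes the 8 down.
R1C2 = 8 − 6 = 2 completes the 8 across.
R2C2 = 8: the only remaining digit allowed by both the 24 across and the 13 down.
R3C2 = 13 − 10 = 3 completes the 13 down.

3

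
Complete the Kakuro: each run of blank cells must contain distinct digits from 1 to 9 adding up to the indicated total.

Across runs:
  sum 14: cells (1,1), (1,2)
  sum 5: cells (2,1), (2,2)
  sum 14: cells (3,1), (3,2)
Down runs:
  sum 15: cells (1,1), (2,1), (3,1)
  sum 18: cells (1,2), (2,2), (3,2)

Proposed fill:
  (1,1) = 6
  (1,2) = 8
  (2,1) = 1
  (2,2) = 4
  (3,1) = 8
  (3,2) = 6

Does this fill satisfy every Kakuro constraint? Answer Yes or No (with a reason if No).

Across: 6+8=14; 1+4=5; 8+6=14. Down: 6+1+8=15; 8+4+6=18. No digit repeats within any run.

Yes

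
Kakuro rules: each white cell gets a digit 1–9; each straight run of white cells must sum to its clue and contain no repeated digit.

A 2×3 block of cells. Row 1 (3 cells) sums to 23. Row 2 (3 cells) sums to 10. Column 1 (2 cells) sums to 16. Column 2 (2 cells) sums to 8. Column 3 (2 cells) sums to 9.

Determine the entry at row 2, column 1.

7

23 in 3 cells must be {6,8,9}; 16 in 2 cells must be {7,9}.
The 23 across and the 16 down share only 9, so (1,1) = 9.
Given what's placed, (1,2) must be 6 to fit the 23 across and 8 down.
(1,3) = 23 − 15 = 8 completes the 23 across.
(2,1) = 16 − 9 = 7 completes the 16 down.
(2,2) = 8 − 6 = 2 completes the 8 down.
(2,3) = 10 − 9 = 1 completes the 10 across.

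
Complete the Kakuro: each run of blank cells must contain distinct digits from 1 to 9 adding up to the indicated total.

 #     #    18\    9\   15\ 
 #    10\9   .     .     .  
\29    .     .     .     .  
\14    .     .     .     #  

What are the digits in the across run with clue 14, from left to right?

2, 9, 3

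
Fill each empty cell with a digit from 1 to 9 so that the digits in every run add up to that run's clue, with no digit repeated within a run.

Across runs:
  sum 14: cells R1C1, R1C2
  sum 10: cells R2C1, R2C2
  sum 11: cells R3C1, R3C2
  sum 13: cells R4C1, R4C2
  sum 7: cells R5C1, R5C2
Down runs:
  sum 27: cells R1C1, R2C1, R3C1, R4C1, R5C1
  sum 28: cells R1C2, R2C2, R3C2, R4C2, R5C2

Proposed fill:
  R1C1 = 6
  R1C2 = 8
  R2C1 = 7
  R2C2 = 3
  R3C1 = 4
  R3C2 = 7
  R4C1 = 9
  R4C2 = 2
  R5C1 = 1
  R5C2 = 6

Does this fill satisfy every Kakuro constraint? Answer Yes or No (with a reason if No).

No — the down run R1C2–R5C2 sums to 26, not 28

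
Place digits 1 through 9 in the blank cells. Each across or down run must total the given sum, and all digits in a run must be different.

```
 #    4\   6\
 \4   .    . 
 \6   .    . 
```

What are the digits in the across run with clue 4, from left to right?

3, 1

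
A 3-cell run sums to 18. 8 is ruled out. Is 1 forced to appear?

No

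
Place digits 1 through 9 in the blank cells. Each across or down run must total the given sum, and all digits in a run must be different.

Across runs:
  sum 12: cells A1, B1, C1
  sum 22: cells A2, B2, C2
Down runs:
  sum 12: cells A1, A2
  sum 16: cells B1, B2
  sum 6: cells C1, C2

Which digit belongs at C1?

1

16 in 2 cells must be {7,9}.
The 22 across and the 6 down share only 5, so C2 = 5.
C1 = 6 − 5 = 1 completes the 6 down.
Given what's placed, B2 must be 9 to fit the 22 across and 16 down.
B1 = 16 − 9 = 7 completes the 16 down.
A2 = 22 − 14 = 8 completes the 22 across.
A1 = 12 − 8 = 4 completes the 12 across.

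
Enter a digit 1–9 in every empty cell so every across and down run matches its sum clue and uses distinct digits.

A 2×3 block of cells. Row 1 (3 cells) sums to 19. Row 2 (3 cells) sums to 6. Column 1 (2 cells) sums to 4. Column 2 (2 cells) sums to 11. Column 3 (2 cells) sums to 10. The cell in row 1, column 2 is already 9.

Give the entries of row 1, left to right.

3, 9, 7

6 in 3 cells must be {1,2,3}; 4 in 2 cells must be {1,3}.
Given what's placed, (1,1) must be 3 to fit the 19 across and 4 down.
(1,3) = 19 − 12 = 7 completes the 19 across.
(2,1) = 4 − 3 = 1 completes the 4 down.
(2,2) = 11 − 9 = 2 completes the 11 down.
(2,3) = 6 − 3 = 3 completes the 6 across.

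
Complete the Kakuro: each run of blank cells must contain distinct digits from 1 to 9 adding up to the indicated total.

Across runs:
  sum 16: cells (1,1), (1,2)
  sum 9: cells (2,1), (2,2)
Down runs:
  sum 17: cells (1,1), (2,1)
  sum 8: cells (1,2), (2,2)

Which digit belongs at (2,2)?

16 in 2 cells must be {7,9}; 17 in 2 cells must be {8,9}.
The 16 across and the 17 down share only 9, so (1,1) = 9.
(1,2) = 16 − 9 = 7 completes the 16 across.
(2,1) = 17 − 9 = 8 completes the 17 down.
(2,2) = 9 − 8 = 1 completes the 9 across.

1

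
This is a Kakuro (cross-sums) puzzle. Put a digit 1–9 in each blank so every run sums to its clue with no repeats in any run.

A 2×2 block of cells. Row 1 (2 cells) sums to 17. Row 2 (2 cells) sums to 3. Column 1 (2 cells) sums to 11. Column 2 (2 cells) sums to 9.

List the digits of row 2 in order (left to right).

17 in 2 cells must be {8,9}; 3 in 2 cells must be {1,2}.
The 17 across and the 9 down share only 8, so (1,2) = 8.
The 3 across and the 11 down share only 2, so (2,1) = 2.
(2,2) = 3 − 2 = 1 completes the 3 across.
(1,1) = 17 − 8 = 9 completes the 17 across.

2, 1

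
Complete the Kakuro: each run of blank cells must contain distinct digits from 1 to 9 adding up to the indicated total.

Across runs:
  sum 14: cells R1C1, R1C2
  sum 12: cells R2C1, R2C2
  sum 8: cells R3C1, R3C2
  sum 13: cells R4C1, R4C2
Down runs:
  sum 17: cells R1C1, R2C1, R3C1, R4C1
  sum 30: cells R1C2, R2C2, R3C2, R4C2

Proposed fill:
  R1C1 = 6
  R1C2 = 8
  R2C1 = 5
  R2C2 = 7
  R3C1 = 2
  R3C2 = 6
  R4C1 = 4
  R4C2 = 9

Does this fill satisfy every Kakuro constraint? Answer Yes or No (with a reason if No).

Yes

Across: 6+8=14; 5+7=12; 2+6=8; 4+9=13. Down: 6+5+2+4=17; 8+7+6+9=30. No digit repeats within any run.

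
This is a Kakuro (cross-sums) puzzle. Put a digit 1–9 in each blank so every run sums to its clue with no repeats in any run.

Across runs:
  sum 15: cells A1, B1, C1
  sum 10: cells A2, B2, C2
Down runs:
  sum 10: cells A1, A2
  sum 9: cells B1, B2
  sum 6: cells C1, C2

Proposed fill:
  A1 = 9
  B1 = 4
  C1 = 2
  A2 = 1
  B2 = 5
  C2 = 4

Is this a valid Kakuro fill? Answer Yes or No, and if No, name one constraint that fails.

Across: 9+4+2=15; 1+5+4=10. Down: 9+1=10; 4+5=9; 2+4=6. No digit repeats within any run.

Yes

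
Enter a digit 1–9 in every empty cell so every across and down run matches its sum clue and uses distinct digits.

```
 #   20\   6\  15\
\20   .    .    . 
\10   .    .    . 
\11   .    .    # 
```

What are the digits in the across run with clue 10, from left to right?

3, 1, 6

6 in 3 cells must be {1,2,3}.
Only 3 fits R1C2 under both its across sum 20 and down sum 6.
Given what's placed, R3C2 must be 2 to fit the 11 across and 6 down.
R2C2 = 6 − 5 = 1 completes the 6 down.
R3C1 = 11 − 2 = 9 completes the 11 across.
R1C1 = 8: the only remaining digit allowed by both the 20 across and the 20 down.
R1C3 = 20 − 11 = 9 completes the 20 across.
R2C1 = 20 − 17 = 3 completes the 20 down.
R2C3 = 10 − 4 = 6 completes the 10 across.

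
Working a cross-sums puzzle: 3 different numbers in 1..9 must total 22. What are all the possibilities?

{5,8,9}; {6,7,9}

3 distinct digits from 1–9 sum between 6 and 24.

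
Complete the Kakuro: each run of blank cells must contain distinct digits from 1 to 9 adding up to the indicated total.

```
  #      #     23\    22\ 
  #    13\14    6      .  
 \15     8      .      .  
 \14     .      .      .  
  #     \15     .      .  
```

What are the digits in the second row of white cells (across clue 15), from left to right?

8 2 5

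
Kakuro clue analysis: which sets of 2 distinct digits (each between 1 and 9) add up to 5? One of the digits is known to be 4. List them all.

{1,4}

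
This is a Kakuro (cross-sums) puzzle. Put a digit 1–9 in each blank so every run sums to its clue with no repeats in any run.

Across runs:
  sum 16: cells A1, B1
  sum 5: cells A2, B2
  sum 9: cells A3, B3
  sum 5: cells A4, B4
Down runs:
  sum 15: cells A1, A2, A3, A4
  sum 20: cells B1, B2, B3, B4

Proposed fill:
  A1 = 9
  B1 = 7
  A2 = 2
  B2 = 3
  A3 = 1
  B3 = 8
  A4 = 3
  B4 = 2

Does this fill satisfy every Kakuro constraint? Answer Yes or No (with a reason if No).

Across: 9+7=16; 2+3=5; 1+8=9; 3+2=5. Down: 9+2+1+3=15; 7+3+8+2=20. No digit repeats within any run.

Yes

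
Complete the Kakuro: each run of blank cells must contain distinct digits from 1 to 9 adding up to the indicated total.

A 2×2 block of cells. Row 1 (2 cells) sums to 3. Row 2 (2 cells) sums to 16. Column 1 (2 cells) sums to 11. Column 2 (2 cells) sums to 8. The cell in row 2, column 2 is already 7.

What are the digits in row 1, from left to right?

3 in 2 cells must be {1,2}; 16 in 2 cells must be {7,9}.
The 3 across and the 11 down share only 2, so (1,1) = 2.
(1,2) = 3 − 2 = 1 completes the 3 across.
(2,1) = 16 − 7 = 9 completes the 16 across.

2 1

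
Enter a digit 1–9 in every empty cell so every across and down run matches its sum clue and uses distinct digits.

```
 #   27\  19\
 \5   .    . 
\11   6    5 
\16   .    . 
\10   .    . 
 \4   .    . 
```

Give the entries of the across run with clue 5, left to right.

1 4

16 in 2 cells must be {7,9}; 4 in 2 cells must be {1,3}.
R3C2 = 7: the only remaining digit allowed by both the 16 across and the 19 down.
R5C2 = 1: the only remaining digit allowed by both the 4 across and the 19 down.
R3C1 = 16 − 7 = 9 completes the 16 across.
R5C1 = 4 − 1 = 3 completes the 4 across.
No cell is forced outright now. R1C2 can only be 2 or 4 (the digits allowed by both its 5 across and its 19 down). If R1C2 = 2: then R1C1 would have to be in {3} for the 5 across but in {1,2,4,5,7,8} for the 27 down — contradiction. So R1C2 = 4.
R1C1 = 5 − 4 = 1 completes the 5 across.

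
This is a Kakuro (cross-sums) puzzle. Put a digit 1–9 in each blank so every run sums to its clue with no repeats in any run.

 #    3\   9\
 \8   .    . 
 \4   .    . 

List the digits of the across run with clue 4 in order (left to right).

4 in 2 cells must be {1,3}; 3 in 2 cells must be {1,2}.
The 4 across and the 3 down share only 1, so R2C1 = 1.
R2C2 = 4 − 1 = 3 completes the 4 across.
R1C1 = 3 − 1 = 2 completes the 3 down.
R1C2 = 8 − 2 = 6 completes the 8 across.

1 3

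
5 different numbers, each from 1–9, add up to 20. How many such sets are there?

6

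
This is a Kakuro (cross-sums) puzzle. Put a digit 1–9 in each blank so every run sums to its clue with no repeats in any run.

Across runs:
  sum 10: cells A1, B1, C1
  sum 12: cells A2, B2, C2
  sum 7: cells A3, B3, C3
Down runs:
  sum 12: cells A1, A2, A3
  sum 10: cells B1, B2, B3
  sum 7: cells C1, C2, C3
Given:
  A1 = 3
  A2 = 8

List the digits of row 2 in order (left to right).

7 in 3 cells must be {1,2,4}.
C2 = 1: the only remaining digit allowed by both the 12 across and the 7 down.
A3 = 12 − 11 = 1 completes the 12 down.
C1 = 2: the only remaining digit allowed by both the 10 across and the 7 down.
B2 = 12 − 9 = 3 completes the 12 across.
B3 = 2: the only remaining digit allowed by both the 7 across and the 10 down.
C3 = 7 − 3 = 4 completes the 7 across.
B1 = 10 − 5 = 5 completes the 10 across.

8, 3, 1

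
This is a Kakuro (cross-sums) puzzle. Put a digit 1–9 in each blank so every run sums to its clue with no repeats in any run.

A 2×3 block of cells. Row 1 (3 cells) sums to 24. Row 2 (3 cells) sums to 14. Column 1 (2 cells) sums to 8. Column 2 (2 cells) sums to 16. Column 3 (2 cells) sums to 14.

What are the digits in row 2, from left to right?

1, 7, 6

24 in 3 cells must be {7,8,9}; 16 in 2 cells must be {7,9}.
The 24 across and the 8 down share only 7, so (1,1) = 7.
Given what's placed, (1,2) must be 9 to fit the 24 across and 16 down.
(1,3) = 24 − 16 = 8 completes the 24 across.
(2,1) = 8 − 7 = 1 completes the 8 down.
(2,2) = 16 − 9 = 7 completes the 16 down.
(2,3) = 14 − 8 = 6 completes the 14 across.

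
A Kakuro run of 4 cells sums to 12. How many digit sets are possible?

2

4 distinct digits from 1–9 sum between 10 and 30.
Enumerating: {1,2,3,6}, {1,2,4,5}.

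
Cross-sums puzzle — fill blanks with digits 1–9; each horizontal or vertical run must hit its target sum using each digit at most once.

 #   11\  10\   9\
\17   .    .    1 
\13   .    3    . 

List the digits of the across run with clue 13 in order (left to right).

2, 3, 8

R1C2 = 10 − 3 = 7 completes the 10 down.
R2C3 = 9 − 1 = 8 completes the 9 down.
R1C1 = 17 − 8 = 9 completes the 17 across.
R2C1 = 13 − 11 = 2 completes the 13 across.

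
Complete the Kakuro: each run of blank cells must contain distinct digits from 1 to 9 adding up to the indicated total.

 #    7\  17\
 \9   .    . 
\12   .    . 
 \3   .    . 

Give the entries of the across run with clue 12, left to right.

3 in 2 cells must be {1,2}; 7 in 3 cells must be {1,2,4}.
The 12 across and the 7 down share only 4, so R2C1 = 4.
R2C2 = 12 − 4 = 8 completes the 12 across.
Given what's placed, R3C2 must be 2 to fit the 3 across and 17 down.
R1C2 = 17 − 10 = 7 completes the 17 down.
R3C1 = 3 − 2 = 1 completes the 3 across.
R1C1 = 9 − 7 = 2 completes the 9 across.

4 8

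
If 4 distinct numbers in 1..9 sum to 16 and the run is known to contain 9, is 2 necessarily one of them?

The only way to make 16 from 4 distinct digits under that restriction is {1,2,4,9}, which contains 2.

Yes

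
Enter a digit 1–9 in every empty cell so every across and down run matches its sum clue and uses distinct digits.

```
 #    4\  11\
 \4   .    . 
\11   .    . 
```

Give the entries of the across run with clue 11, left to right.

3 8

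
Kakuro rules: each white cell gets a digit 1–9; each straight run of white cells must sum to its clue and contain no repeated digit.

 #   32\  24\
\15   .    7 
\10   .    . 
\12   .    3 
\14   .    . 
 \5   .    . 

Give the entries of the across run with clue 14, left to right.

5, 9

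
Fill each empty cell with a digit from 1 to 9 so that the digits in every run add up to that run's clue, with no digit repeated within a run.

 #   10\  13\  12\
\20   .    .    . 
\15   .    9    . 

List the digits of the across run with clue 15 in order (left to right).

R1C2 = 13 − 9 = 4 completes the 13 down.
No cell is forced outright now. R2C3 can only be 4 or 5 (the digits allowed by both its 15 across and its 12 down). If R2C3 = 4: then R1C3 would have to be in {7,9} for the 20 across but in {8} for the 12 down — contradiction. So R2C3 = 5.
R1C3 = 12 − 5 = 7 completes the 12 down.
R2C1 = 15 − 14 = 1 completes the 15 across.
R1C1 = 20 − 11 = 9 completes the 20 across.

1, 9, 5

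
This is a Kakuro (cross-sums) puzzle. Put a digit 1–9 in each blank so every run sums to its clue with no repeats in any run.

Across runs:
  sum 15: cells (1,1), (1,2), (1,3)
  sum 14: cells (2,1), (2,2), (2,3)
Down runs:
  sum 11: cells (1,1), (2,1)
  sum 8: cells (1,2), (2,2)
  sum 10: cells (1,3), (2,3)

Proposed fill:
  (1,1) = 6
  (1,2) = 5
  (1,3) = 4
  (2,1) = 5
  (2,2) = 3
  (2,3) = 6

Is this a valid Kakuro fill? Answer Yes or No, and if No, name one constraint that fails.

Yes

Across: 6+5+4=15; 5+3+6=14. Down: 6+5=11; 5+3=8; 4+6=10. No digit repeats within any run.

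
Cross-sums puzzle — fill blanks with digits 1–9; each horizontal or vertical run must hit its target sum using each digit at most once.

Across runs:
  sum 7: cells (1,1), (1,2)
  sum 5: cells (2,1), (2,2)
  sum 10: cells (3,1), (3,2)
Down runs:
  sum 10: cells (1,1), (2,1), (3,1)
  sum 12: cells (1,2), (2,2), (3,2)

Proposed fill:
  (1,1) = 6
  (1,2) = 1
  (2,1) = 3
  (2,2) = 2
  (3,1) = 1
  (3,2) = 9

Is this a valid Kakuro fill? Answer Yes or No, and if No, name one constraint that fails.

Yes

Across: 6+1=7; 3+2=5; 1+9=10. Down: 6+3+1=10; 1+2+9=12. No digit repeats within any run.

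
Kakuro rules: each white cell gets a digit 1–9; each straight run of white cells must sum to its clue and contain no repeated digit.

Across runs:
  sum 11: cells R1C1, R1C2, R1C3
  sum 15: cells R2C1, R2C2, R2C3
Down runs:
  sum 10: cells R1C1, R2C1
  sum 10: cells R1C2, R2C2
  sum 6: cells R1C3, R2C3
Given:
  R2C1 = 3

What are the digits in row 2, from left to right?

R1C1 = 10 − 3 = 7 completes the 10 down.
Given what's placed, R1C3 must be 1 to fit the 11 across and 6 down.
R2C3 = 6 − 1 = 5 completes the 6 down.
R1C2 = 11 − 8 = 3 completes the 11 across.
R2C2 = 15 − 8 = 7 completes the 15 across.

3 7 5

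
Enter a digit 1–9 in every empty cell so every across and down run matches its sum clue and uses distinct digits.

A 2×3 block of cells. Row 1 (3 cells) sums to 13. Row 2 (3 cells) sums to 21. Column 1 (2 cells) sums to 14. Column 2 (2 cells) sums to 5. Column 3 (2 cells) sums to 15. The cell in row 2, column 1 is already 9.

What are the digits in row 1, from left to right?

(1,1) = 14 − 9 = 5 completes the 14 down.
Given what's placed, (2,2) must be 4 to fit the 21 across and 5 down.
(2,3) = 21 − 13 = 8 completes the 21 across.
(1,2) = 5 − 4 = 1 completes the 5 down.
(1,3) = 13 − 6 = 7 completes the 13 across.

5 1 7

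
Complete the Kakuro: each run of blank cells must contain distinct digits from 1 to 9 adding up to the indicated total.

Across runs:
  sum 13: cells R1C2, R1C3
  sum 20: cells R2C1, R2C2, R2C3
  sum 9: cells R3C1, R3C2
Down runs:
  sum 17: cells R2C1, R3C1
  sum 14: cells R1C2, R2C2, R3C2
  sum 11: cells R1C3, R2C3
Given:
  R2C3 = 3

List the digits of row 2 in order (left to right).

9, 8, 3

17 in 2 cells must be {8,9}.
R1C3 = 11 − 3 = 8 completes the 11 down.
Only 8 fits R3C1 under both its across sum 9 and down sum 17.
R3C2 = 9 − 8 = 1 completes the 9 across.
R1C2 = 13 − 8 = 5 completes the 13 across.
R2C1 = 17 − 8 = 9 completes the 17 down.
R2C2 = 20 − 12 = 8 completes the 20 across.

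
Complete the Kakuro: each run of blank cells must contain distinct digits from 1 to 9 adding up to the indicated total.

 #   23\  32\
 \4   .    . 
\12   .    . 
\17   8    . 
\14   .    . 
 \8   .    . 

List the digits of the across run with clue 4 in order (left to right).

1 3

4 in 2 cells must be {1,3}; 17 in 2 cells must be {8,9}.
Only 3 fits R1C2 under both its across sum 4 and down sum 32.
R3C2 = 17 − 8 = 9 completes the 17 across.
R1C1 = 4 − 3 = 1 completes the 4 across.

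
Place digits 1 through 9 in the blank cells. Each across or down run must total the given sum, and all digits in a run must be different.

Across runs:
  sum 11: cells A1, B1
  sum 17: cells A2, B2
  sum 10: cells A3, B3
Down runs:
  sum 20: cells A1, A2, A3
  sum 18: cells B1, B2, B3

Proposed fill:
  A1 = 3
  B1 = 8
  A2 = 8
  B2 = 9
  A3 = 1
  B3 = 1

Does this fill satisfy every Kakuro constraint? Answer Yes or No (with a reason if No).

No — the across run A3–B3 sums to 2, not 10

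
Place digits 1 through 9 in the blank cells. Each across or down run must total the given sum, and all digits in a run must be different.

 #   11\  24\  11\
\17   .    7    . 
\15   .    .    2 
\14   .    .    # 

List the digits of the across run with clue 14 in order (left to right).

6 8

24 in 3 cells must be {7,8,9}.
R1C3 = 11 − 2 = 9 completes the 11 down.
R1C1 = 17 − 16 = 1 completes the 17 across.
No cell is forced outright now. R2C2 can only be 8 or 9 (the digits allowed by both its 15 across and its 24 down). If R2C2 = 8: then R2C1 would have to be in {5} for the 15 across but in {2,3,4,6,7,8} for the 11 down — contradiction. So R2C2 = 9.
R2C1 = 15 − 11 = 4 completes the 15 across.
R3C1 = 11 − 5 = 6 completes the 11 down.
R3C2 = 14 − 6 = 8 completes the 14 across.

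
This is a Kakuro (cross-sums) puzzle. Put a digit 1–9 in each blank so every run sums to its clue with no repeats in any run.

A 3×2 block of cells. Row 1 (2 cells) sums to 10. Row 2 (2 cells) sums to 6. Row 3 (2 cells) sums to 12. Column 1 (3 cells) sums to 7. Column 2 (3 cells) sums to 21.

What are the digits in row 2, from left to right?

2, 4

7 in 3 cells must be {1,2,4}.
The 12 across and the 7 down share only 4, so (3,1) = 4.
(3,2) = 12 − 4 = 8 completes the 12 across.
Given what's placed, (2,2) must be 4 to fit the 6 across and 21 down.
(1,2) = 21 − 12 = 9 completes the 21 down.
(2,1) = 6 − 4 = 2 completes the 6 across.
(1,1) = 10 − 9 = 1 completes the 10 across.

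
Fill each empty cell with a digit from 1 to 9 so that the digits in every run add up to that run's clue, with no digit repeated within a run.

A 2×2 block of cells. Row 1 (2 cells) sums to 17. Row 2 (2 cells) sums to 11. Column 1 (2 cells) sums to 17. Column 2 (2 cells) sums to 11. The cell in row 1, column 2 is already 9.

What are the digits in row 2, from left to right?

9 2

17 in 2 cells must be {8,9}.
(1,1) = 17 − 9 = 8 completes the 17 across.
(2,1) = 17 − 8 = 9 completes the 17 down.
(2,2) = 11 − 9 = 2 completes the 11 across.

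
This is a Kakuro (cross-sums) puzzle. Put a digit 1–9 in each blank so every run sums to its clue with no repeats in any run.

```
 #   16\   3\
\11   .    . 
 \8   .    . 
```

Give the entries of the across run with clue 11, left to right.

9 2

16 in 2 cells must be {7,9}; 3 in 2 cells must be {1,2}.
The 11 across and the 3 down share only 2, so R1C2 = 2.
The 8 across and the 16 down share only 7, so R2C1 = 7.
R2C2 = 8 − 7 = 1 completes the 8 across.
R1C1 = 11 − 2 = 9 completes the 11 across.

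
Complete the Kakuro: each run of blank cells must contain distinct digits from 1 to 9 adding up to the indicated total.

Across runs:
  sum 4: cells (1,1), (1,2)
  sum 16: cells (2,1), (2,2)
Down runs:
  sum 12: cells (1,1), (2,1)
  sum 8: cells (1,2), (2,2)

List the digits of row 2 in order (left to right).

9 7

4 in 2 cells must be {1,3}; 16 in 2 cells must be {7,9}.
The 4 across and the 12 down share only 3, so (1,1) = 3.
(1,2) = 4 − 3 = 1 completes the 4 across.
(2,1) = 12 − 3 = 9 completes the 12 down.
(2,2) = 16 − 9 = 7 completes the 16 across.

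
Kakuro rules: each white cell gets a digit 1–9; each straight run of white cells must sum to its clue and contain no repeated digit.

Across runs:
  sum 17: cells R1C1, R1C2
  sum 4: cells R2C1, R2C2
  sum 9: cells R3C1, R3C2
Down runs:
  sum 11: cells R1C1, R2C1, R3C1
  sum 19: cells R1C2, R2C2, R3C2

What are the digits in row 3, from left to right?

17 in 2 cells must be {8,9}; 4 in 2 cells must be {1,3}.
The 17 across and the 11 down share only 8, so R1C1 = 8.
R1C2 = 17 − 8 = 9 completes the 17 across.
Given what's placed, R2C1 must be 1 to fit the 4 across and 11 down.
R2C2 = 4 − 1 = 3 completes the 4 across.
R3C1 = 11 − 9 = 2 completes the 11 down.
R3C2 = 9 − 2 = 7 completes the 9 across.

2 7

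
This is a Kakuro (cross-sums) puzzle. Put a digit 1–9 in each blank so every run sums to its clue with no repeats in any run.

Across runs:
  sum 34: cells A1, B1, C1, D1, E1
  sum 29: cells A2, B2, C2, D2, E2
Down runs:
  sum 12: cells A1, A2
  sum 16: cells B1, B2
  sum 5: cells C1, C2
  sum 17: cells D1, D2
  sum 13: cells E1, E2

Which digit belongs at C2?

34 in 5 cells must be {4,6,7,8,9}; 16 in 2 cells must be {7,9}; 17 in 2 cells must be {8,9}.
Only 4 fits C1 under both its across sum 34 and down sum 5.
C2 = 5 − 4 = 1 completes the 5 down.

1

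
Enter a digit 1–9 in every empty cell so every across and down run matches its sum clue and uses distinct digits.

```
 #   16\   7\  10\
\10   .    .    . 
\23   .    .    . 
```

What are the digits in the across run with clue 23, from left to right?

23 in 3 cells must be {6,8,9}; 16 in 2 cells must be {7,9}.
The 10 across and the 16 down share only 7, so R1C1 = 7.
R2C1 = 16 − 7 = 9 completes the 16 down.
Given what's placed, R2C2 must be 6 to fit the 23 across and 7 down.
R2C3 = 23 − 15 = 8 completes the 23 across.
R1C2 = 7 − 6 = 1 completes the 7 down.
R1C3 = 10 − 8 = 2 completes the 10 across.

9 6 8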